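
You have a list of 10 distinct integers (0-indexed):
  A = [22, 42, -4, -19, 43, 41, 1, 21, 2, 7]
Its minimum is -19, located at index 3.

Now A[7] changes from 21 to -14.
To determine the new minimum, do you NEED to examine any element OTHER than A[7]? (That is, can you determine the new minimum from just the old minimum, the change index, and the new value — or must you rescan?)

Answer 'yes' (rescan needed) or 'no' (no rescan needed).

Answer: no

Derivation:
Old min = -19 at index 3
Change at index 7: 21 -> -14
Index 7 was NOT the min. New min = min(-19, -14). No rescan of other elements needed.
Needs rescan: no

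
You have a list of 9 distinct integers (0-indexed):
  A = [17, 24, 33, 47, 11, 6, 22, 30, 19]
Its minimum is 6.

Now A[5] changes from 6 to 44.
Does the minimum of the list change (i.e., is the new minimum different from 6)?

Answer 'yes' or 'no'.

Answer: yes

Derivation:
Old min = 6
Change: A[5] 6 -> 44
Changed element was the min; new min must be rechecked.
New min = 11; changed? yes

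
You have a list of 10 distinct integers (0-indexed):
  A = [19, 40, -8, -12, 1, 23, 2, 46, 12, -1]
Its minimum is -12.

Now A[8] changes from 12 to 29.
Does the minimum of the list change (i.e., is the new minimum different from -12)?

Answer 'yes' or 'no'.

Answer: no

Derivation:
Old min = -12
Change: A[8] 12 -> 29
Changed element was NOT the min; min changes only if 29 < -12.
New min = -12; changed? no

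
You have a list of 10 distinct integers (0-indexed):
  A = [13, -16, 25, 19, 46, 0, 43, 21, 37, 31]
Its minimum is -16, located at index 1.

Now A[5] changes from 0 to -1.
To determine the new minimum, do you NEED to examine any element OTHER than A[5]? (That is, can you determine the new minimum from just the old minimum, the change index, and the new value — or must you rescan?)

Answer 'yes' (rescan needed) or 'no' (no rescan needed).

Old min = -16 at index 1
Change at index 5: 0 -> -1
Index 5 was NOT the min. New min = min(-16, -1). No rescan of other elements needed.
Needs rescan: no

Answer: no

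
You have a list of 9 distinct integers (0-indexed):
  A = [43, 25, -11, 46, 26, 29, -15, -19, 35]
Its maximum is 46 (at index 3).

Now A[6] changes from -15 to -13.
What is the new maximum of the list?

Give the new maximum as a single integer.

Old max = 46 (at index 3)
Change: A[6] -15 -> -13
Changed element was NOT the old max.
  New max = max(old_max, new_val) = max(46, -13) = 46

Answer: 46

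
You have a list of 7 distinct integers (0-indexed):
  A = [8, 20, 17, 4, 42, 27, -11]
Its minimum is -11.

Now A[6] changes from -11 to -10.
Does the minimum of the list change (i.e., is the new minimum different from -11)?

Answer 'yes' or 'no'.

Answer: yes

Derivation:
Old min = -11
Change: A[6] -11 -> -10
Changed element was the min; new min must be rechecked.
New min = -10; changed? yes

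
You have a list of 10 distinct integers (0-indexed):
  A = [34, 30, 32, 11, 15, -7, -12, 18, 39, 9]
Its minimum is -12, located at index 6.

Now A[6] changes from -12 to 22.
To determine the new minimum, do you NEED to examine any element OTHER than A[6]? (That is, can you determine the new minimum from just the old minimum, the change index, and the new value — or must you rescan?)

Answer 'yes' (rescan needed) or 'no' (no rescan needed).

Old min = -12 at index 6
Change at index 6: -12 -> 22
Index 6 WAS the min and new value 22 > old min -12. Must rescan other elements to find the new min.
Needs rescan: yes

Answer: yes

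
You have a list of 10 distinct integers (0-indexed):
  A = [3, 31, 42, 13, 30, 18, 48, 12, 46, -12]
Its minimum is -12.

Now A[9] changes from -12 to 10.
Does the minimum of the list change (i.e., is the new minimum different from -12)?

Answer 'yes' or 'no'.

Answer: yes

Derivation:
Old min = -12
Change: A[9] -12 -> 10
Changed element was the min; new min must be rechecked.
New min = 3; changed? yes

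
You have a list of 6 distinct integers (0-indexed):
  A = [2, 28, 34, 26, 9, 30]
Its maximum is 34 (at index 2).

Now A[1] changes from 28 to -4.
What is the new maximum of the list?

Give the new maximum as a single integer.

Answer: 34

Derivation:
Old max = 34 (at index 2)
Change: A[1] 28 -> -4
Changed element was NOT the old max.
  New max = max(old_max, new_val) = max(34, -4) = 34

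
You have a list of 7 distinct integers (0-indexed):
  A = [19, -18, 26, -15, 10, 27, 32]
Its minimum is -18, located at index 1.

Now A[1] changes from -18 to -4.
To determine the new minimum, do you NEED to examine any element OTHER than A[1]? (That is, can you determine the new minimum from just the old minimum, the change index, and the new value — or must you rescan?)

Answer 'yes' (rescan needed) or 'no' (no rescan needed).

Answer: yes

Derivation:
Old min = -18 at index 1
Change at index 1: -18 -> -4
Index 1 WAS the min and new value -4 > old min -18. Must rescan other elements to find the new min.
Needs rescan: yes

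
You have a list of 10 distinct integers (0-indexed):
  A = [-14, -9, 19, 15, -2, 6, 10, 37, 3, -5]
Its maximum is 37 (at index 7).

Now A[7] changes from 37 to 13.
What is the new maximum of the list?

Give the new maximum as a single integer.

Old max = 37 (at index 7)
Change: A[7] 37 -> 13
Changed element WAS the max -> may need rescan.
  Max of remaining elements: 19
  New max = max(13, 19) = 19

Answer: 19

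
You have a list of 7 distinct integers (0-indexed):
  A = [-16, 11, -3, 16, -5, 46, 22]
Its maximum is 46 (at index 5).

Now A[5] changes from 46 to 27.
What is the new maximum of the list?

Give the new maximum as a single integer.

Answer: 27

Derivation:
Old max = 46 (at index 5)
Change: A[5] 46 -> 27
Changed element WAS the max -> may need rescan.
  Max of remaining elements: 22
  New max = max(27, 22) = 27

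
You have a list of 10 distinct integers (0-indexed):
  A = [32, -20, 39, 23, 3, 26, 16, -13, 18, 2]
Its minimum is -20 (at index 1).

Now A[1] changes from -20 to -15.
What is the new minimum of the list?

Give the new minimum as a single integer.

Answer: -15

Derivation:
Old min = -20 (at index 1)
Change: A[1] -20 -> -15
Changed element WAS the min. Need to check: is -15 still <= all others?
  Min of remaining elements: -13
  New min = min(-15, -13) = -15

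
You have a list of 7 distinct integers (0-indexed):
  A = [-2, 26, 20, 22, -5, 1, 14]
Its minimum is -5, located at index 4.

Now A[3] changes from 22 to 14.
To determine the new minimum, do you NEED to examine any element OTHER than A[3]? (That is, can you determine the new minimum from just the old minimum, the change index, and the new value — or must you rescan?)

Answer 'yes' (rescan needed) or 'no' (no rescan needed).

Old min = -5 at index 4
Change at index 3: 22 -> 14
Index 3 was NOT the min. New min = min(-5, 14). No rescan of other elements needed.
Needs rescan: no

Answer: no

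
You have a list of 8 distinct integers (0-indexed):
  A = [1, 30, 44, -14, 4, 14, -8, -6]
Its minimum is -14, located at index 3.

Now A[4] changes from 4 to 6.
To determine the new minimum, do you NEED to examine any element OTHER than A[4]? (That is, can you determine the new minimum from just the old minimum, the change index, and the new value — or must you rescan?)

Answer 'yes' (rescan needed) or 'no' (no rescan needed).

Answer: no

Derivation:
Old min = -14 at index 3
Change at index 4: 4 -> 6
Index 4 was NOT the min. New min = min(-14, 6). No rescan of other elements needed.
Needs rescan: no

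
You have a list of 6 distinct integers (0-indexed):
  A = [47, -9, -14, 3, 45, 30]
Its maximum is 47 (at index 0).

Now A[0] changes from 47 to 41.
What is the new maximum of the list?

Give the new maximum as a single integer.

Answer: 45

Derivation:
Old max = 47 (at index 0)
Change: A[0] 47 -> 41
Changed element WAS the max -> may need rescan.
  Max of remaining elements: 45
  New max = max(41, 45) = 45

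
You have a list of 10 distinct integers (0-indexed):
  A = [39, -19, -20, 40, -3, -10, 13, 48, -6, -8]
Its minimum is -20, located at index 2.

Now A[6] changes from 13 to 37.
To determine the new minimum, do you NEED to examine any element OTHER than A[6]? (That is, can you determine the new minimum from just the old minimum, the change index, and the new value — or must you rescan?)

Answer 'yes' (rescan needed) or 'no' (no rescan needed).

Old min = -20 at index 2
Change at index 6: 13 -> 37
Index 6 was NOT the min. New min = min(-20, 37). No rescan of other elements needed.
Needs rescan: no

Answer: no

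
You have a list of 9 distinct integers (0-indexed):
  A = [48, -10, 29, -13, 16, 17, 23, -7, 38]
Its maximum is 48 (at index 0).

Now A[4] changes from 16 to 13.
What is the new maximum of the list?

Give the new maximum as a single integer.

Old max = 48 (at index 0)
Change: A[4] 16 -> 13
Changed element was NOT the old max.
  New max = max(old_max, new_val) = max(48, 13) = 48

Answer: 48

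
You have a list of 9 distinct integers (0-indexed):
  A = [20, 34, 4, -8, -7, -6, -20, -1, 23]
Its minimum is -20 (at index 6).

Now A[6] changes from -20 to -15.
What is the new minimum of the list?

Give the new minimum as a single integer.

Answer: -15

Derivation:
Old min = -20 (at index 6)
Change: A[6] -20 -> -15
Changed element WAS the min. Need to check: is -15 still <= all others?
  Min of remaining elements: -8
  New min = min(-15, -8) = -15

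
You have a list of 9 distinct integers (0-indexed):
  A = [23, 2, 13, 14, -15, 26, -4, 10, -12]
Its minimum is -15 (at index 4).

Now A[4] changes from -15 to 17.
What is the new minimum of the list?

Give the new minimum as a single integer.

Old min = -15 (at index 4)
Change: A[4] -15 -> 17
Changed element WAS the min. Need to check: is 17 still <= all others?
  Min of remaining elements: -12
  New min = min(17, -12) = -12

Answer: -12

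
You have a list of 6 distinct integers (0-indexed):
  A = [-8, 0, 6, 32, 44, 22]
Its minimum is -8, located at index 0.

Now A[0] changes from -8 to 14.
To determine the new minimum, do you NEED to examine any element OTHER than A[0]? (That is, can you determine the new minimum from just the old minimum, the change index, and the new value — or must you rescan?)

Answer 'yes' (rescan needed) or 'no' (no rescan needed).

Answer: yes

Derivation:
Old min = -8 at index 0
Change at index 0: -8 -> 14
Index 0 WAS the min and new value 14 > old min -8. Must rescan other elements to find the new min.
Needs rescan: yes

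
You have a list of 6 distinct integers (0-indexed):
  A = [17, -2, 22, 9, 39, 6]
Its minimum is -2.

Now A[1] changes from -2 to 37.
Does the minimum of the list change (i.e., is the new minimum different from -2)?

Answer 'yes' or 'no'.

Answer: yes

Derivation:
Old min = -2
Change: A[1] -2 -> 37
Changed element was the min; new min must be rechecked.
New min = 6; changed? yes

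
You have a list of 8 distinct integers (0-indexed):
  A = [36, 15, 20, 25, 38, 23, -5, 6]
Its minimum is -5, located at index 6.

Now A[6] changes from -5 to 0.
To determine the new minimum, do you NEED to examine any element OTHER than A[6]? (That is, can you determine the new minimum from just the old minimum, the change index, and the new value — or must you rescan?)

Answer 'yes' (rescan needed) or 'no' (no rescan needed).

Old min = -5 at index 6
Change at index 6: -5 -> 0
Index 6 WAS the min and new value 0 > old min -5. Must rescan other elements to find the new min.
Needs rescan: yes

Answer: yes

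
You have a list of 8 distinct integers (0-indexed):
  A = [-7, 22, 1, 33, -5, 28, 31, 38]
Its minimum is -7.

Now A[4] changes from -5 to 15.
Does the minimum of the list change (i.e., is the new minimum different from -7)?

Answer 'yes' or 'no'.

Old min = -7
Change: A[4] -5 -> 15
Changed element was NOT the min; min changes only if 15 < -7.
New min = -7; changed? no

Answer: no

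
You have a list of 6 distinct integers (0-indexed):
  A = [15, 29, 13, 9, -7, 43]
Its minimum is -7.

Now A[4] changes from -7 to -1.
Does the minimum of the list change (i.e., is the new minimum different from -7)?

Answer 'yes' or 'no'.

Old min = -7
Change: A[4] -7 -> -1
Changed element was the min; new min must be rechecked.
New min = -1; changed? yes

Answer: yes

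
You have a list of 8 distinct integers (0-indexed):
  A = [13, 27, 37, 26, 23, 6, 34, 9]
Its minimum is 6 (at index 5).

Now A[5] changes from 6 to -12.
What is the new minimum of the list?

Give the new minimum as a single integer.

Old min = 6 (at index 5)
Change: A[5] 6 -> -12
Changed element WAS the min. Need to check: is -12 still <= all others?
  Min of remaining elements: 9
  New min = min(-12, 9) = -12

Answer: -12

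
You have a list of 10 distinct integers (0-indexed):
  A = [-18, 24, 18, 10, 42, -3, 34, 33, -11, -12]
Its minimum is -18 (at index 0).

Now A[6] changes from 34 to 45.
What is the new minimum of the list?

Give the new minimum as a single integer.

Answer: -18

Derivation:
Old min = -18 (at index 0)
Change: A[6] 34 -> 45
Changed element was NOT the old min.
  New min = min(old_min, new_val) = min(-18, 45) = -18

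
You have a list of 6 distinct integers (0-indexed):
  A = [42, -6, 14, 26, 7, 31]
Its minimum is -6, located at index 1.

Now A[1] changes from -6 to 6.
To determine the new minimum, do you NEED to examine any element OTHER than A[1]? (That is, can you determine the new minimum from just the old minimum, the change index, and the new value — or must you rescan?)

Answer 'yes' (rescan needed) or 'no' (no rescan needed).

Old min = -6 at index 1
Change at index 1: -6 -> 6
Index 1 WAS the min and new value 6 > old min -6. Must rescan other elements to find the new min.
Needs rescan: yes

Answer: yes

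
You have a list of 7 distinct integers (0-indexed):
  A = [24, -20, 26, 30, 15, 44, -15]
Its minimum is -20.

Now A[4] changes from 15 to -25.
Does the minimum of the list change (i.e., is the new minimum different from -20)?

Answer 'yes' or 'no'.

Answer: yes

Derivation:
Old min = -20
Change: A[4] 15 -> -25
Changed element was NOT the min; min changes only if -25 < -20.
New min = -25; changed? yes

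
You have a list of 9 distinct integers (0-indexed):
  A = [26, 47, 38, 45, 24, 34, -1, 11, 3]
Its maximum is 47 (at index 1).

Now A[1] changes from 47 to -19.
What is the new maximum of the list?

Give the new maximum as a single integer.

Answer: 45

Derivation:
Old max = 47 (at index 1)
Change: A[1] 47 -> -19
Changed element WAS the max -> may need rescan.
  Max of remaining elements: 45
  New max = max(-19, 45) = 45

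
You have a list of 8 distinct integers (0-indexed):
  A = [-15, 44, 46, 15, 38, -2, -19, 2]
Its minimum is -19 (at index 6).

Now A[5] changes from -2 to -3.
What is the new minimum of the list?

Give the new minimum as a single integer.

Answer: -19

Derivation:
Old min = -19 (at index 6)
Change: A[5] -2 -> -3
Changed element was NOT the old min.
  New min = min(old_min, new_val) = min(-19, -3) = -19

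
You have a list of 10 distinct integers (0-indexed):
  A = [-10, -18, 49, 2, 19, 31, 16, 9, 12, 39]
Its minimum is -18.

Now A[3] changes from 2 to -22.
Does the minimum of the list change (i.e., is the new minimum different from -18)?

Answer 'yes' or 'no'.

Old min = -18
Change: A[3] 2 -> -22
Changed element was NOT the min; min changes only if -22 < -18.
New min = -22; changed? yes

Answer: yes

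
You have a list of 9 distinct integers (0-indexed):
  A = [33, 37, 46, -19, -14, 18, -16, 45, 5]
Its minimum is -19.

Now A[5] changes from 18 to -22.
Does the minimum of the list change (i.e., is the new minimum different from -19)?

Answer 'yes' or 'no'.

Old min = -19
Change: A[5] 18 -> -22
Changed element was NOT the min; min changes only if -22 < -19.
New min = -22; changed? yes

Answer: yes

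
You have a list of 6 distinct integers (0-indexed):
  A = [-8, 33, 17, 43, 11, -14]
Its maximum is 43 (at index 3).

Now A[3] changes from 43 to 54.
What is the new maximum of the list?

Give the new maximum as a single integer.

Old max = 43 (at index 3)
Change: A[3] 43 -> 54
Changed element WAS the max -> may need rescan.
  Max of remaining elements: 33
  New max = max(54, 33) = 54

Answer: 54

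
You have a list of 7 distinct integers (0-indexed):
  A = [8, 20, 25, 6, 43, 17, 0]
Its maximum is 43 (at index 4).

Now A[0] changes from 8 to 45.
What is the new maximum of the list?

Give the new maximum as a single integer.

Answer: 45

Derivation:
Old max = 43 (at index 4)
Change: A[0] 8 -> 45
Changed element was NOT the old max.
  New max = max(old_max, new_val) = max(43, 45) = 45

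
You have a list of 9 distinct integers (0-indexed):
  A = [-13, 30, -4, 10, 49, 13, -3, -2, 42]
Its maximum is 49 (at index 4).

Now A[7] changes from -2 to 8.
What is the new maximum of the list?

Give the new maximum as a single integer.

Answer: 49

Derivation:
Old max = 49 (at index 4)
Change: A[7] -2 -> 8
Changed element was NOT the old max.
  New max = max(old_max, new_val) = max(49, 8) = 49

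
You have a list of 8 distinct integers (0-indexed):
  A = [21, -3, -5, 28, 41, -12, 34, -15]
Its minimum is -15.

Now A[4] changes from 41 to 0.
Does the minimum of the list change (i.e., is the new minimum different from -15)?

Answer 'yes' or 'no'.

Old min = -15
Change: A[4] 41 -> 0
Changed element was NOT the min; min changes only if 0 < -15.
New min = -15; changed? no

Answer: no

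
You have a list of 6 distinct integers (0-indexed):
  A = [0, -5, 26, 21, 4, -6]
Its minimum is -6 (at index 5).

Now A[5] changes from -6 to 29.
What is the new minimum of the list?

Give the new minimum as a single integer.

Old min = -6 (at index 5)
Change: A[5] -6 -> 29
Changed element WAS the min. Need to check: is 29 still <= all others?
  Min of remaining elements: -5
  New min = min(29, -5) = -5

Answer: -5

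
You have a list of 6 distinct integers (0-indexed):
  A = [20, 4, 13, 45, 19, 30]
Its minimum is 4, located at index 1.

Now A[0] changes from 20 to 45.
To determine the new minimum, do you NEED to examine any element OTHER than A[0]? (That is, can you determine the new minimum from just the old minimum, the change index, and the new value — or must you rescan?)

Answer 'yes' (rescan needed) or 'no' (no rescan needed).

Answer: no

Derivation:
Old min = 4 at index 1
Change at index 0: 20 -> 45
Index 0 was NOT the min. New min = min(4, 45). No rescan of other elements needed.
Needs rescan: no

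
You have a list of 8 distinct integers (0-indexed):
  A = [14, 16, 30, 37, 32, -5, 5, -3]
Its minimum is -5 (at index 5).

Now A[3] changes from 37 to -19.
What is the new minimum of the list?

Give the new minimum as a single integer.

Answer: -19

Derivation:
Old min = -5 (at index 5)
Change: A[3] 37 -> -19
Changed element was NOT the old min.
  New min = min(old_min, new_val) = min(-5, -19) = -19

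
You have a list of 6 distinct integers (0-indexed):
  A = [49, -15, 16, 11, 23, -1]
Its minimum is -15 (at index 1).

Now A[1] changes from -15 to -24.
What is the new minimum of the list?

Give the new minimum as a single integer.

Old min = -15 (at index 1)
Change: A[1] -15 -> -24
Changed element WAS the min. Need to check: is -24 still <= all others?
  Min of remaining elements: -1
  New min = min(-24, -1) = -24

Answer: -24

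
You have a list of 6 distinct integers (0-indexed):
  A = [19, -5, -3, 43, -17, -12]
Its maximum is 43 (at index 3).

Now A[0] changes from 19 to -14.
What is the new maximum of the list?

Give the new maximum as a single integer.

Answer: 43

Derivation:
Old max = 43 (at index 3)
Change: A[0] 19 -> -14
Changed element was NOT the old max.
  New max = max(old_max, new_val) = max(43, -14) = 43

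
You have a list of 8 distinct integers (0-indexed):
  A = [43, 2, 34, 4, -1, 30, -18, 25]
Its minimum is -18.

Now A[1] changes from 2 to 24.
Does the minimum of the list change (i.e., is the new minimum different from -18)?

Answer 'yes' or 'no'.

Old min = -18
Change: A[1] 2 -> 24
Changed element was NOT the min; min changes only if 24 < -18.
New min = -18; changed? no

Answer: no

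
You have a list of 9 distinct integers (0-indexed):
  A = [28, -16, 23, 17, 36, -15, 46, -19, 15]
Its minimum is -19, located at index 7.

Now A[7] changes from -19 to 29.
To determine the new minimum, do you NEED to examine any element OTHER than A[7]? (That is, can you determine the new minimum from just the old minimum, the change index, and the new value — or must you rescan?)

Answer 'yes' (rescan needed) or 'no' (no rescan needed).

Answer: yes

Derivation:
Old min = -19 at index 7
Change at index 7: -19 -> 29
Index 7 WAS the min and new value 29 > old min -19. Must rescan other elements to find the new min.
Needs rescan: yes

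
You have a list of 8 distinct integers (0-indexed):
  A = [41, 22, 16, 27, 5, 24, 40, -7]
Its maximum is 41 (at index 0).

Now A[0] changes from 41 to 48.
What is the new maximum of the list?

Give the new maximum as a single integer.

Old max = 41 (at index 0)
Change: A[0] 41 -> 48
Changed element WAS the max -> may need rescan.
  Max of remaining elements: 40
  New max = max(48, 40) = 48

Answer: 48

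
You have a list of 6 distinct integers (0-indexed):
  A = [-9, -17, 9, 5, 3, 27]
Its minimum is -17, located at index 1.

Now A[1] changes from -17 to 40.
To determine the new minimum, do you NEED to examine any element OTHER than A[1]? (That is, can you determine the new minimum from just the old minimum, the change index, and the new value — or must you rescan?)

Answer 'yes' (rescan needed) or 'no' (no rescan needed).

Old min = -17 at index 1
Change at index 1: -17 -> 40
Index 1 WAS the min and new value 40 > old min -17. Must rescan other elements to find the new min.
Needs rescan: yes

Answer: yes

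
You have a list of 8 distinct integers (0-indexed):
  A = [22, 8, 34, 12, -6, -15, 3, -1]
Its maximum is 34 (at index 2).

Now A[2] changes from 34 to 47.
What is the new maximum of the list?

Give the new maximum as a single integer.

Answer: 47

Derivation:
Old max = 34 (at index 2)
Change: A[2] 34 -> 47
Changed element WAS the max -> may need rescan.
  Max of remaining elements: 22
  New max = max(47, 22) = 47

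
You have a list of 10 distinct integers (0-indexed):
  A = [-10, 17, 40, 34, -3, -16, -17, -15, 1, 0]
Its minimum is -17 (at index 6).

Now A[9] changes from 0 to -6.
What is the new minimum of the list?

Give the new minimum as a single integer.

Old min = -17 (at index 6)
Change: A[9] 0 -> -6
Changed element was NOT the old min.
  New min = min(old_min, new_val) = min(-17, -6) = -17

Answer: -17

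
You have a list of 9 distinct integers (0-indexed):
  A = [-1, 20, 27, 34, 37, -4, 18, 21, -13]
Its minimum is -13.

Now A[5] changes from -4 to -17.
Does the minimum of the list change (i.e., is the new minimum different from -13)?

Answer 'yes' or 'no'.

Answer: yes

Derivation:
Old min = -13
Change: A[5] -4 -> -17
Changed element was NOT the min; min changes only if -17 < -13.
New min = -17; changed? yes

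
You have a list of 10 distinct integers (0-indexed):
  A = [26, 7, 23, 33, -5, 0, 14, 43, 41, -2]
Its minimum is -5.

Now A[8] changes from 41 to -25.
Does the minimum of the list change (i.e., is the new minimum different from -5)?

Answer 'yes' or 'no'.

Old min = -5
Change: A[8] 41 -> -25
Changed element was NOT the min; min changes only if -25 < -5.
New min = -25; changed? yes

Answer: yes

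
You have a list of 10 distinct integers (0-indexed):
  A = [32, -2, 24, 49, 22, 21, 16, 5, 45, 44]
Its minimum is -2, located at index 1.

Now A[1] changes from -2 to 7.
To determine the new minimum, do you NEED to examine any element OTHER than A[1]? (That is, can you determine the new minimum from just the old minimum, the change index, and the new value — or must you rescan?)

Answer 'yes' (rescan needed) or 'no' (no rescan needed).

Answer: yes

Derivation:
Old min = -2 at index 1
Change at index 1: -2 -> 7
Index 1 WAS the min and new value 7 > old min -2. Must rescan other elements to find the new min.
Needs rescan: yes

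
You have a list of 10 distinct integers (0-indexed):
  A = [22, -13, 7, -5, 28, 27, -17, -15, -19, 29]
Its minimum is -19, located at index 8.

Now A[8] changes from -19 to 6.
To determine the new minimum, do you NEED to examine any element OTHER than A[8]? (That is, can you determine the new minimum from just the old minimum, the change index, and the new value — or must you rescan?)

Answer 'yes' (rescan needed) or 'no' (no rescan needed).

Old min = -19 at index 8
Change at index 8: -19 -> 6
Index 8 WAS the min and new value 6 > old min -19. Must rescan other elements to find the new min.
Needs rescan: yes

Answer: yes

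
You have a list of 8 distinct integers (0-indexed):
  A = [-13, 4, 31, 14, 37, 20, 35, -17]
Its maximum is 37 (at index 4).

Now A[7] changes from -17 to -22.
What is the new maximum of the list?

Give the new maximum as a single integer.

Old max = 37 (at index 4)
Change: A[7] -17 -> -22
Changed element was NOT the old max.
  New max = max(old_max, new_val) = max(37, -22) = 37

Answer: 37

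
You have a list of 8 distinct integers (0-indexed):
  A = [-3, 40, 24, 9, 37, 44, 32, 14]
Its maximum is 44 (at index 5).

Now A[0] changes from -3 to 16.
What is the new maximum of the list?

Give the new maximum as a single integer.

Answer: 44

Derivation:
Old max = 44 (at index 5)
Change: A[0] -3 -> 16
Changed element was NOT the old max.
  New max = max(old_max, new_val) = max(44, 16) = 44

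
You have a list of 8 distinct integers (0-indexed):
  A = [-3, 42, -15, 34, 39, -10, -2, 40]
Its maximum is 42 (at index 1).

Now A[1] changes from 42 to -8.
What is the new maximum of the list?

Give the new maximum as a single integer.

Answer: 40

Derivation:
Old max = 42 (at index 1)
Change: A[1] 42 -> -8
Changed element WAS the max -> may need rescan.
  Max of remaining elements: 40
  New max = max(-8, 40) = 40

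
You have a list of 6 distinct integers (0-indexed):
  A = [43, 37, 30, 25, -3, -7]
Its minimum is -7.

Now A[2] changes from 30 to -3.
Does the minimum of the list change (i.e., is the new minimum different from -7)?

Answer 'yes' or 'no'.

Old min = -7
Change: A[2] 30 -> -3
Changed element was NOT the min; min changes only if -3 < -7.
New min = -7; changed? no

Answer: no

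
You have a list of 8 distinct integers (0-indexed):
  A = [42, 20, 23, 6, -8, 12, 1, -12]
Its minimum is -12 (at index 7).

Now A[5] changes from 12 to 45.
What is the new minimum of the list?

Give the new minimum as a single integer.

Old min = -12 (at index 7)
Change: A[5] 12 -> 45
Changed element was NOT the old min.
  New min = min(old_min, new_val) = min(-12, 45) = -12

Answer: -12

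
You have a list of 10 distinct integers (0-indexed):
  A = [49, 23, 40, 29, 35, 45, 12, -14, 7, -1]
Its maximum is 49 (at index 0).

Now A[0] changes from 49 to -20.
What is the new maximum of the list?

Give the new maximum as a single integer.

Answer: 45

Derivation:
Old max = 49 (at index 0)
Change: A[0] 49 -> -20
Changed element WAS the max -> may need rescan.
  Max of remaining elements: 45
  New max = max(-20, 45) = 45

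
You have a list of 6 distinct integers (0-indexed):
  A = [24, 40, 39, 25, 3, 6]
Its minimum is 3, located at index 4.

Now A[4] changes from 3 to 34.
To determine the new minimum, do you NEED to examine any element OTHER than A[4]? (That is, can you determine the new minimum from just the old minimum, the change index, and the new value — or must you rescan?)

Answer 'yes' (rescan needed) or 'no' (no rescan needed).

Answer: yes

Derivation:
Old min = 3 at index 4
Change at index 4: 3 -> 34
Index 4 WAS the min and new value 34 > old min 3. Must rescan other elements to find the new min.
Needs rescan: yes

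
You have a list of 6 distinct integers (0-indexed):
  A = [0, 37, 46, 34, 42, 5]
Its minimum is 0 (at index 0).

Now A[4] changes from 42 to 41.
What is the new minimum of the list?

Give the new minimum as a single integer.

Old min = 0 (at index 0)
Change: A[4] 42 -> 41
Changed element was NOT the old min.
  New min = min(old_min, new_val) = min(0, 41) = 0

Answer: 0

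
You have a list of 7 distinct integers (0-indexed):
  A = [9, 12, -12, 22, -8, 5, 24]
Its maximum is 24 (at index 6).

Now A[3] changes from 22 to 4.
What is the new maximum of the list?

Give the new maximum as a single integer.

Answer: 24

Derivation:
Old max = 24 (at index 6)
Change: A[3] 22 -> 4
Changed element was NOT the old max.
  New max = max(old_max, new_val) = max(24, 4) = 24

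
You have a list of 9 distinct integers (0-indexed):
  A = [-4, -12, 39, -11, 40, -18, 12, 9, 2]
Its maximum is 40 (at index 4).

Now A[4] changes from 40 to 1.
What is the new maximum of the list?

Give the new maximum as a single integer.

Old max = 40 (at index 4)
Change: A[4] 40 -> 1
Changed element WAS the max -> may need rescan.
  Max of remaining elements: 39
  New max = max(1, 39) = 39

Answer: 39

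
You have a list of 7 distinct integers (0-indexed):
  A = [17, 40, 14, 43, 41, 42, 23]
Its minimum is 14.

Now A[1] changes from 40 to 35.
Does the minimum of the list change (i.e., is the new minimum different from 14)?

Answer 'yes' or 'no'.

Old min = 14
Change: A[1] 40 -> 35
Changed element was NOT the min; min changes only if 35 < 14.
New min = 14; changed? no

Answer: no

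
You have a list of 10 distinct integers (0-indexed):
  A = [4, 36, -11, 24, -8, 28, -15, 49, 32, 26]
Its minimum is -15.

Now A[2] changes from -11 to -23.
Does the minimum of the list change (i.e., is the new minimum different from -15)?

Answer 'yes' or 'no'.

Answer: yes

Derivation:
Old min = -15
Change: A[2] -11 -> -23
Changed element was NOT the min; min changes only if -23 < -15.
New min = -23; changed? yes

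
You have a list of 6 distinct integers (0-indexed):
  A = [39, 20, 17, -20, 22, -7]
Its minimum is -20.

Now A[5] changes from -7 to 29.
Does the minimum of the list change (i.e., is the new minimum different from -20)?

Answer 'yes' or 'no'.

Answer: no

Derivation:
Old min = -20
Change: A[5] -7 -> 29
Changed element was NOT the min; min changes only if 29 < -20.
New min = -20; changed? no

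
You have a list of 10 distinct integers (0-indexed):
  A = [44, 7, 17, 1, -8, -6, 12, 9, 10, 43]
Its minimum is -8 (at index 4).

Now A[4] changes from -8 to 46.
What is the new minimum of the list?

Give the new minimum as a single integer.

Old min = -8 (at index 4)
Change: A[4] -8 -> 46
Changed element WAS the min. Need to check: is 46 still <= all others?
  Min of remaining elements: -6
  New min = min(46, -6) = -6

Answer: -6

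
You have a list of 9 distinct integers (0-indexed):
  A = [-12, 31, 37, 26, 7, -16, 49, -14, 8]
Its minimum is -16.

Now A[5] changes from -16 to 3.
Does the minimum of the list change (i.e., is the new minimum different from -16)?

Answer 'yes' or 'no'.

Old min = -16
Change: A[5] -16 -> 3
Changed element was the min; new min must be rechecked.
New min = -14; changed? yes

Answer: yes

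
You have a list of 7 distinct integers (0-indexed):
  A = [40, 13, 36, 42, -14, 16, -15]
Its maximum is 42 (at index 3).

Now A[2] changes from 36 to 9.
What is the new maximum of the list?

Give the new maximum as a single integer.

Old max = 42 (at index 3)
Change: A[2] 36 -> 9
Changed element was NOT the old max.
  New max = max(old_max, new_val) = max(42, 9) = 42

Answer: 42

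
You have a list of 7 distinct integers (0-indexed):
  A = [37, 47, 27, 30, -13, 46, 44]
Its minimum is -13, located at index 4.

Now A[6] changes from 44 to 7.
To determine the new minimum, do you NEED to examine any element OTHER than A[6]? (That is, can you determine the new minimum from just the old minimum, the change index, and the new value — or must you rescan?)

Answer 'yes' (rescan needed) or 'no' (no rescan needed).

Answer: no

Derivation:
Old min = -13 at index 4
Change at index 6: 44 -> 7
Index 6 was NOT the min. New min = min(-13, 7). No rescan of other elements needed.
Needs rescan: no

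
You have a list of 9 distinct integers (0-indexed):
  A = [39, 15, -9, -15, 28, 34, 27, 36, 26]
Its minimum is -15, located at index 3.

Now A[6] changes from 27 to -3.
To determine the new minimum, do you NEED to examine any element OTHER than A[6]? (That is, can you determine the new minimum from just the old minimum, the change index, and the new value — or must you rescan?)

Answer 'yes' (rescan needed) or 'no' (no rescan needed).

Answer: no

Derivation:
Old min = -15 at index 3
Change at index 6: 27 -> -3
Index 6 was NOT the min. New min = min(-15, -3). No rescan of other elements needed.
Needs rescan: no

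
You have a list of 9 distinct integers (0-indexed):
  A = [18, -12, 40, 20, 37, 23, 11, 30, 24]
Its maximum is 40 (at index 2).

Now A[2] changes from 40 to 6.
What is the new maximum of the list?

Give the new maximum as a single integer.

Answer: 37

Derivation:
Old max = 40 (at index 2)
Change: A[2] 40 -> 6
Changed element WAS the max -> may need rescan.
  Max of remaining elements: 37
  New max = max(6, 37) = 37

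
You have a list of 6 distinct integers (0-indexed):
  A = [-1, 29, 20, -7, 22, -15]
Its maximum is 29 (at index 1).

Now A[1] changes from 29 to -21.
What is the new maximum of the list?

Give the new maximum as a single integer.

Old max = 29 (at index 1)
Change: A[1] 29 -> -21
Changed element WAS the max -> may need rescan.
  Max of remaining elements: 22
  New max = max(-21, 22) = 22

Answer: 22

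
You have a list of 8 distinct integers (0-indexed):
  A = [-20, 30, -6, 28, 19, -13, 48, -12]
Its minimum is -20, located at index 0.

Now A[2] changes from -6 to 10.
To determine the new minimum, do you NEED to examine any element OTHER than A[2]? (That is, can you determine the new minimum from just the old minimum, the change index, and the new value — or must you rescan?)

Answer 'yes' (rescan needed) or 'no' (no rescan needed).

Answer: no

Derivation:
Old min = -20 at index 0
Change at index 2: -6 -> 10
Index 2 was NOT the min. New min = min(-20, 10). No rescan of other elements needed.
Needs rescan: no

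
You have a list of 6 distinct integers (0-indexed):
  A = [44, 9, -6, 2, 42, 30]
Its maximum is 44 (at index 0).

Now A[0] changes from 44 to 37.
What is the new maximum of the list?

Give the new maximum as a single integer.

Old max = 44 (at index 0)
Change: A[0] 44 -> 37
Changed element WAS the max -> may need rescan.
  Max of remaining elements: 42
  New max = max(37, 42) = 42

Answer: 42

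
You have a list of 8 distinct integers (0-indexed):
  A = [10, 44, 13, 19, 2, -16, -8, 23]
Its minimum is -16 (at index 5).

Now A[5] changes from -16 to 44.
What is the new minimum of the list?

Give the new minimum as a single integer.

Answer: -8

Derivation:
Old min = -16 (at index 5)
Change: A[5] -16 -> 44
Changed element WAS the min. Need to check: is 44 still <= all others?
  Min of remaining elements: -8
  New min = min(44, -8) = -8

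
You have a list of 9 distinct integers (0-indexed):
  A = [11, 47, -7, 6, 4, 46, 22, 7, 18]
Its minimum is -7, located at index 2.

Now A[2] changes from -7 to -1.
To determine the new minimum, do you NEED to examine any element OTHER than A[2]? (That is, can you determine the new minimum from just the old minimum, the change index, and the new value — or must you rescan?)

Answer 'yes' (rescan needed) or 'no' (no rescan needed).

Old min = -7 at index 2
Change at index 2: -7 -> -1
Index 2 WAS the min and new value -1 > old min -7. Must rescan other elements to find the new min.
Needs rescan: yes

Answer: yes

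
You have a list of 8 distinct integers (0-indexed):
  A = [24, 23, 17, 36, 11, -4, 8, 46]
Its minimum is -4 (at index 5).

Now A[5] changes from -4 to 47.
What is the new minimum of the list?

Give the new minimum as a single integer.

Old min = -4 (at index 5)
Change: A[5] -4 -> 47
Changed element WAS the min. Need to check: is 47 still <= all others?
  Min of remaining elements: 8
  New min = min(47, 8) = 8

Answer: 8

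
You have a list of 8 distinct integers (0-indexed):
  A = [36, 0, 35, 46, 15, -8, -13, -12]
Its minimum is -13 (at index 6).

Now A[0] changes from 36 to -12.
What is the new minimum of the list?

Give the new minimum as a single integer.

Answer: -13

Derivation:
Old min = -13 (at index 6)
Change: A[0] 36 -> -12
Changed element was NOT the old min.
  New min = min(old_min, new_val) = min(-13, -12) = -13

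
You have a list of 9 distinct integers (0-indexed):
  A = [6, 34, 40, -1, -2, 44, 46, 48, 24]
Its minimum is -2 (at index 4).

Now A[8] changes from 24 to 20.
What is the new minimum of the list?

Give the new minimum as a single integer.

Old min = -2 (at index 4)
Change: A[8] 24 -> 20
Changed element was NOT the old min.
  New min = min(old_min, new_val) = min(-2, 20) = -2

Answer: -2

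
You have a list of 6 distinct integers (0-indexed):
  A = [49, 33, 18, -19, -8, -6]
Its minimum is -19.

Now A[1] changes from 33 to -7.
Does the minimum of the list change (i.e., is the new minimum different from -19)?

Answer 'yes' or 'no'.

Old min = -19
Change: A[1] 33 -> -7
Changed element was NOT the min; min changes only if -7 < -19.
New min = -19; changed? no

Answer: no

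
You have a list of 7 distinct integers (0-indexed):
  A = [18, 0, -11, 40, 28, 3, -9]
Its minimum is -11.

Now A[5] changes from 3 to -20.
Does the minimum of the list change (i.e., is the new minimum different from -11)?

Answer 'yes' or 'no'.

Old min = -11
Change: A[5] 3 -> -20
Changed element was NOT the min; min changes only if -20 < -11.
New min = -20; changed? yes

Answer: yes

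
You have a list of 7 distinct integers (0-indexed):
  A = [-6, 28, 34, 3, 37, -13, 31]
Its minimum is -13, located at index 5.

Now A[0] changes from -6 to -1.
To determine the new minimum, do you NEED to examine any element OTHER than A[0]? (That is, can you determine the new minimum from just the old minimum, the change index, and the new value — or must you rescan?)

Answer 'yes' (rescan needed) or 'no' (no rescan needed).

Old min = -13 at index 5
Change at index 0: -6 -> -1
Index 0 was NOT the min. New min = min(-13, -1). No rescan of other elements needed.
Needs rescan: no

Answer: no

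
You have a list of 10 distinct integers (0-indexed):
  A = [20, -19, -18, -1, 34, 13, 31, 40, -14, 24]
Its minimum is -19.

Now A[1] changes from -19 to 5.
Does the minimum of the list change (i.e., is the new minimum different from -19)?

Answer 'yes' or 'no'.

Answer: yes

Derivation:
Old min = -19
Change: A[1] -19 -> 5
Changed element was the min; new min must be rechecked.
New min = -18; changed? yes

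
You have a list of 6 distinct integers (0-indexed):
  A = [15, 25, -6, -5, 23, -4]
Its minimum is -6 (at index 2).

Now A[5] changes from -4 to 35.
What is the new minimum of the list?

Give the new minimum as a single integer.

Answer: -6

Derivation:
Old min = -6 (at index 2)
Change: A[5] -4 -> 35
Changed element was NOT the old min.
  New min = min(old_min, new_val) = min(-6, 35) = -6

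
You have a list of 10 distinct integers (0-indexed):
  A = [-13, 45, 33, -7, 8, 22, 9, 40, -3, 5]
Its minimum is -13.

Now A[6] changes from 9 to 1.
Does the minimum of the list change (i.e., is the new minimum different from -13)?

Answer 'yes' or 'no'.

Answer: no

Derivation:
Old min = -13
Change: A[6] 9 -> 1
Changed element was NOT the min; min changes only if 1 < -13.
New min = -13; changed? no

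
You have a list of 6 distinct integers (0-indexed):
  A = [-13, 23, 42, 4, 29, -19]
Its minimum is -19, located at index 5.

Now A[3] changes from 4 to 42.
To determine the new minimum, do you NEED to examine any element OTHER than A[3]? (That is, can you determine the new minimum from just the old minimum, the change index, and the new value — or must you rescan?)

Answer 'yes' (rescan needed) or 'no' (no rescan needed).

Answer: no

Derivation:
Old min = -19 at index 5
Change at index 3: 4 -> 42
Index 3 was NOT the min. New min = min(-19, 42). No rescan of other elements needed.
Needs rescan: no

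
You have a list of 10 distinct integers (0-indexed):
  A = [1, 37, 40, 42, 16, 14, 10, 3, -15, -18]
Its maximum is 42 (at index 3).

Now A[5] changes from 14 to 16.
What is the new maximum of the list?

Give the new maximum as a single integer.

Old max = 42 (at index 3)
Change: A[5] 14 -> 16
Changed element was NOT the old max.
  New max = max(old_max, new_val) = max(42, 16) = 42

Answer: 42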